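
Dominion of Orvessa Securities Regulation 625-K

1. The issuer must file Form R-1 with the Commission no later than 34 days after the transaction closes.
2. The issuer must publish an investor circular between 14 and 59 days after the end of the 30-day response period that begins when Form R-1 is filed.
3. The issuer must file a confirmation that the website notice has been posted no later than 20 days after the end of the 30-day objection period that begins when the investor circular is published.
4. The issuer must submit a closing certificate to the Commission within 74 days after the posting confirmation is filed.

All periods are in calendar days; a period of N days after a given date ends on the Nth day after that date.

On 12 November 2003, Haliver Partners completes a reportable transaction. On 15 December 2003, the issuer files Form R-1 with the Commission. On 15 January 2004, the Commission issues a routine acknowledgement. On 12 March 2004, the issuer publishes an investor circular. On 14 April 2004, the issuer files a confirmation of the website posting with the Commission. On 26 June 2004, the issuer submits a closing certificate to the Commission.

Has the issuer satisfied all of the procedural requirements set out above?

Yes

Step 1 — counting 34 days from 12 November 2003 (when the transaction closes) gives a deadline of 16 December 2003; completed 15 December 2003, before the deadline.
Step 2 — 14 and 59 days from 14 January 2004 (end of the 30-day response period, which began when Form R-1 is filed on 15 December 2003) are 28 January 2004 and 13 March 2004 respectively; done 12 March 2004, which is between those dates.
Step 3 — counting 20 days from 11 April 2004 (end of the 30-day objection period, which began when the investor circular is published on 12 March 2004) gives a deadline of 1 May 2004; done 14 April 2004 — timely.
Step 4 — counting 74 days from 14 April 2004 (when the posting confirmation is filed) gives a deadline of 27 June 2004; 26 June 2004 is within that limit.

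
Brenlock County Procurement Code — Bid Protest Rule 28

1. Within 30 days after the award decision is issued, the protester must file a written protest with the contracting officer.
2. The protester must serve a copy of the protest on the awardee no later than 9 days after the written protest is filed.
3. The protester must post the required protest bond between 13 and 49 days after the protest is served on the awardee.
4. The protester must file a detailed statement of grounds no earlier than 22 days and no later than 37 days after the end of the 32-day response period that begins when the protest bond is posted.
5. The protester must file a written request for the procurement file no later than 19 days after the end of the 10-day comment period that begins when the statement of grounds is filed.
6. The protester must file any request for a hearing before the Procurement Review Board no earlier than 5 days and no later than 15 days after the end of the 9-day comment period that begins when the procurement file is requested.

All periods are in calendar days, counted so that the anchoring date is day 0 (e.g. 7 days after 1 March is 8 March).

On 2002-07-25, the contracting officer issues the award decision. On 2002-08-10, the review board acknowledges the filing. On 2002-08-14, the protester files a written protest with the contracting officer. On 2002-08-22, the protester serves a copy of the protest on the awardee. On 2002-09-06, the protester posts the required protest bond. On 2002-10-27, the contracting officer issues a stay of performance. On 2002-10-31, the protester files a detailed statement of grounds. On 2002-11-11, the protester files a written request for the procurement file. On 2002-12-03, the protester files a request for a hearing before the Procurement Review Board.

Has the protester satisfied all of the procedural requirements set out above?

(1) due by 2002-07-25 + 30 days = 2002-08-24; 2002-08-14 is within that limit.
(2) due by 2002-08-14 + 9 days = 2002-08-23; done 2002-08-22 — timely.
(3) the permitted window runs from 2002-08-22 + 13 = 2002-09-04 to 2002-08-22 + 49 = 2002-10-10; done 2002-09-06, which is between those dates.
(4) the permitted window runs from 2002-10-08 + 22 = 2002-10-30 to 2002-10-08 + 37 = 2002-11-14; done 2002-10-31 — within the window.
(5) due by 2002-11-10 + 19 days = 2002-11-29; 2002-11-11 is within that limit.
(6) the permitted window runs from 2002-11-20 + 5 = 2002-11-25 to 2002-11-20 + 15 = 2002-12-05; 2002-12-03 falls inside that range.

Yes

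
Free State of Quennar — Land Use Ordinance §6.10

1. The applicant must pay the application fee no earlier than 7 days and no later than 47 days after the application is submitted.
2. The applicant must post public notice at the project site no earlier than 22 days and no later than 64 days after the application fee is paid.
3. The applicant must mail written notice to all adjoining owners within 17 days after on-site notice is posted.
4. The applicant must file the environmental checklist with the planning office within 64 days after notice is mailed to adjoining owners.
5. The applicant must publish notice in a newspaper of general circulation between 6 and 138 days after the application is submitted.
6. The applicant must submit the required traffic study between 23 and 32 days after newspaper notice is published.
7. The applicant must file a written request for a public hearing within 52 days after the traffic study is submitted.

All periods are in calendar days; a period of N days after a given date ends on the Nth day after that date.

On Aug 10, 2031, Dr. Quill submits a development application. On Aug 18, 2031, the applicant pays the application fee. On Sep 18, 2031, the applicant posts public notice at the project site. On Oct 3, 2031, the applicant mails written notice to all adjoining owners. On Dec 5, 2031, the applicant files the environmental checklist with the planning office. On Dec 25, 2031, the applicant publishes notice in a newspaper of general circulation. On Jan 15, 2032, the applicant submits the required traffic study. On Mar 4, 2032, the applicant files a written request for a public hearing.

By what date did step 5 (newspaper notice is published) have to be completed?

Dec 26, 2031

Step 5 runs from Aug 10, 2031, when the application is submitted. The window is 6–138 days after Aug 10, 2031; it closes on Dec 26, 2031.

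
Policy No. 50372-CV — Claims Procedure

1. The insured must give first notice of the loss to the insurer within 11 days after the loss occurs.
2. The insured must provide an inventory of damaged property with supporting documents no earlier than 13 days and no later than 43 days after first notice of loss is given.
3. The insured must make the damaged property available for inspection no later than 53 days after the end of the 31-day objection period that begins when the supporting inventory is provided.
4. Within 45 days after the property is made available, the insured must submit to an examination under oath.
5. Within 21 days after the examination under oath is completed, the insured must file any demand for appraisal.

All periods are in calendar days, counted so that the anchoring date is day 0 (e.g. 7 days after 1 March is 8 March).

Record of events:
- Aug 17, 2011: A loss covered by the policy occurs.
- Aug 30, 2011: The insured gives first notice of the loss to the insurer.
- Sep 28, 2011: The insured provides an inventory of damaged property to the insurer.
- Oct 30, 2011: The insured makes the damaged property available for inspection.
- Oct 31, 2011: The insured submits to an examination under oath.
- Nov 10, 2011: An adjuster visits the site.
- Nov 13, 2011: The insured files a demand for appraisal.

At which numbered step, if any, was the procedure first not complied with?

Step 1: 11 days after Aug 17, 2011 (when the loss occurs) is Aug 28, 2011; not done until Aug 30, 2011, 2 days after the deadline.

Step 1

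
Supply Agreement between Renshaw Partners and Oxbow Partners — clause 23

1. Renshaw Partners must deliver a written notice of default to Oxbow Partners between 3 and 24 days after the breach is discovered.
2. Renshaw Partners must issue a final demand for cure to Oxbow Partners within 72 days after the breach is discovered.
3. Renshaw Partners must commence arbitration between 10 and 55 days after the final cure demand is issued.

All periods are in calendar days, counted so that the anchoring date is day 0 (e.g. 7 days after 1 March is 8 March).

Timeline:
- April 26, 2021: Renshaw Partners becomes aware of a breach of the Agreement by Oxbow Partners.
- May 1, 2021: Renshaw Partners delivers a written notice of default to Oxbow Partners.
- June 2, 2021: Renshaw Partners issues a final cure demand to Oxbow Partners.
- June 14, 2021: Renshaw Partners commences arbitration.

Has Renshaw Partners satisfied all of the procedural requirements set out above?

Step 1: the window is 3–24 days after April 26, 2021 (when the breach is discovered), so April 29, 2021 through May 20, 2021; May 1, 2021 falls inside that range.
Step 2: 72 days after April 26, 2021 (when the breach is discovered) is July 7, 2021; completed June 2, 2021, before the deadline.
Step 3: the window is 10–55 days after June 2, 2021 (when the final cure demand is issued), so June 12, 2021 through July 27, 2021; done June 14, 2021 — within the window.

Yes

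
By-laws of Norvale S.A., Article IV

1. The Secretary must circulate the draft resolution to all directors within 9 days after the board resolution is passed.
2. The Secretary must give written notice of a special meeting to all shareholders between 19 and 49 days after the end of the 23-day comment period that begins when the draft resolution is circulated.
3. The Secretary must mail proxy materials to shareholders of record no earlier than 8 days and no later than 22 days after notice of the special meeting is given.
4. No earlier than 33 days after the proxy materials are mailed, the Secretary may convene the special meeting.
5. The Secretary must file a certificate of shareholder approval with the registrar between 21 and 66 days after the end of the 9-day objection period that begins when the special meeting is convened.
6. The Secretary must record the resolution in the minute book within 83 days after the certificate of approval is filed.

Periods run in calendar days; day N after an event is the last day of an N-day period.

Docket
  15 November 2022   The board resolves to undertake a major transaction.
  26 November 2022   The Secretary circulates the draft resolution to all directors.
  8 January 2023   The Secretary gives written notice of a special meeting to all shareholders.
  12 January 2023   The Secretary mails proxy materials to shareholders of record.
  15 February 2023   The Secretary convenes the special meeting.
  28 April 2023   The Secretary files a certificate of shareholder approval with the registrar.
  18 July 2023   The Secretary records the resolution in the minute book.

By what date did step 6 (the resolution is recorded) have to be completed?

20 July 2023

Step 6 runs from 28 April 2023, when the certificate of approval is filed. 83 days after 28 April 2023 is 20 July 2023.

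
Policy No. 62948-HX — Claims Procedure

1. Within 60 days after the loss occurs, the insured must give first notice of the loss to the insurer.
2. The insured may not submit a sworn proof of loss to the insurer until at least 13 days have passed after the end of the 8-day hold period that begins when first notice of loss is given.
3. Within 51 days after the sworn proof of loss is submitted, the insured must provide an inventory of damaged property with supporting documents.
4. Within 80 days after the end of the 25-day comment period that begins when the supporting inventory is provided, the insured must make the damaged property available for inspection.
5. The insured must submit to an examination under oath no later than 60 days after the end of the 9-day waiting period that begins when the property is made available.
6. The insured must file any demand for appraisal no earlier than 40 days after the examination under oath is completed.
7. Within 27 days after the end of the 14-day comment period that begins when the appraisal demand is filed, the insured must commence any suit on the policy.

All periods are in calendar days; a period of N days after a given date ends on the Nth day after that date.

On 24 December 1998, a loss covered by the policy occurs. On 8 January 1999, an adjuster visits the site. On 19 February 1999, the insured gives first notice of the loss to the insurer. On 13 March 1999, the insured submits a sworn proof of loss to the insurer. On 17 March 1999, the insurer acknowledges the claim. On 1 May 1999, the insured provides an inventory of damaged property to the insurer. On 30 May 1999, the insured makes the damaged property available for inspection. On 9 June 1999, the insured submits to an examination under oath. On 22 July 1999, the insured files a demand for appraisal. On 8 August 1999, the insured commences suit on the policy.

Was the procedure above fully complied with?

Yes

Step 1: 60 days after 24 December 1998 (when the loss occurs) is 22 February 1999; done 19 February 1999 — timely.
Step 2: the earliest permitted date is 13 days after 27 February 1999 (end of the 8-day hold period, which began when first notice of loss is given on 19 February 1999), i.e. 12 March 1999; 13 March 1999 is on or after that date.
Step 3: 51 days after 13 March 1999 (when the sworn proof of loss is submitted) is 3 May 1999; completed 1 May 1999, before the deadline.
Step 4: 80 days after 26 May 1999 (end of the 25-day comment period, which began when the supporting inventory is provided on 1 May 1999) is 14 August 1999; completed 30 May 1999, before the deadline.
Step 5: 60 days after 8 June 1999 (end of the 9-day waiting period, which began when the property is made available on 30 May 1999) is 7 August 1999; completed 9 June 1999, before the deadline.
Step 6: the earliest permitted date is 40 days after 9 June 1999 (when the examination under oath is completed), i.e. 19 July 1999; done 22 July 1999 — permitted.
Step 7: 27 days after 5 August 1999 (end of the 14-day comment period, which began when the appraisal demand is filed on 22 July 1999) is 1 September 1999; completed 8 August 1999, before the deadline.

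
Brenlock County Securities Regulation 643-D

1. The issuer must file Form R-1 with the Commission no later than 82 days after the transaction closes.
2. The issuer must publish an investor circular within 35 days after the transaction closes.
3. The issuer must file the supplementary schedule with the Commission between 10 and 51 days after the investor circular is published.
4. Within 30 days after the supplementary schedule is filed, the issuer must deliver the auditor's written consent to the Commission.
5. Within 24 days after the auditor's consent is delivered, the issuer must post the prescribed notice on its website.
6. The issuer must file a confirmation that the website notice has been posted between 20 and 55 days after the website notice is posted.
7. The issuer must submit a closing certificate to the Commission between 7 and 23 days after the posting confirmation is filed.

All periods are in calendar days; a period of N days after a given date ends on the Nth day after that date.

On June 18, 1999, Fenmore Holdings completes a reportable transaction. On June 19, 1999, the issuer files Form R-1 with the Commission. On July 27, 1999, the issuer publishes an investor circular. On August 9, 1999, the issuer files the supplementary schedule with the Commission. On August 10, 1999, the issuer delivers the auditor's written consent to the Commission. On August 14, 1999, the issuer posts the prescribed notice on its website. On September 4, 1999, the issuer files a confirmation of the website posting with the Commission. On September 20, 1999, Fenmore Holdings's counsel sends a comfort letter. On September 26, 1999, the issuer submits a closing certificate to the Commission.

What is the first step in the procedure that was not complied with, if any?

Step 2

Step 1: 82 days after June 18, 1999 (when the transaction closes) is September 8, 1999; June 19, 1999 is within that limit.
Step 2: 35 days after June 18, 1999 (when the transaction closes) is July 23, 1999; July 27, 1999 misses that deadline by 4 days.
That is the first point of non-compliance.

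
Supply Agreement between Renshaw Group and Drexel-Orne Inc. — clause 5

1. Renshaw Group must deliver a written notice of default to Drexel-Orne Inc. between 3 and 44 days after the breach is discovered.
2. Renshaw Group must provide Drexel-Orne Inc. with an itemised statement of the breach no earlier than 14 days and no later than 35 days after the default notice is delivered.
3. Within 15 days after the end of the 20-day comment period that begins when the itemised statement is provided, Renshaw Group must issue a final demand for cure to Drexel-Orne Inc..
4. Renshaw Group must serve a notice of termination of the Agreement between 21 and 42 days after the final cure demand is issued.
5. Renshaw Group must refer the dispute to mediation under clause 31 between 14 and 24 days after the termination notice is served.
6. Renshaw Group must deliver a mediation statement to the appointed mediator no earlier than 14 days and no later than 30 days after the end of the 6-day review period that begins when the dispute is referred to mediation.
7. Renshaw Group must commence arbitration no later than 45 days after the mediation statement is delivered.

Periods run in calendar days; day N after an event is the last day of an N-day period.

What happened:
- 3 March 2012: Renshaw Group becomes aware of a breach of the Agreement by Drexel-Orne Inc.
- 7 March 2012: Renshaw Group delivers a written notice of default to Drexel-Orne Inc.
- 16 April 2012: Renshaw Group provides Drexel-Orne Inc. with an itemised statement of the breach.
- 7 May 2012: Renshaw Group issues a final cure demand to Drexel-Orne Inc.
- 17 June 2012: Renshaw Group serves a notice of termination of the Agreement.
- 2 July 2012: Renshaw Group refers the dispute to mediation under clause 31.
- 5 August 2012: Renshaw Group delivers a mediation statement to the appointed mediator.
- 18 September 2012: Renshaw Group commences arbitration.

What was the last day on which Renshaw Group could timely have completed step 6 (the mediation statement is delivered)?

The dispute is referred to mediation on 2 July 2012; the 6-day review period therefore ends 8 July 2012, and step 6 runs from that date. The window is 14–30 days after 8 July 2012; it closes on 7 August 2012.

7 August 2012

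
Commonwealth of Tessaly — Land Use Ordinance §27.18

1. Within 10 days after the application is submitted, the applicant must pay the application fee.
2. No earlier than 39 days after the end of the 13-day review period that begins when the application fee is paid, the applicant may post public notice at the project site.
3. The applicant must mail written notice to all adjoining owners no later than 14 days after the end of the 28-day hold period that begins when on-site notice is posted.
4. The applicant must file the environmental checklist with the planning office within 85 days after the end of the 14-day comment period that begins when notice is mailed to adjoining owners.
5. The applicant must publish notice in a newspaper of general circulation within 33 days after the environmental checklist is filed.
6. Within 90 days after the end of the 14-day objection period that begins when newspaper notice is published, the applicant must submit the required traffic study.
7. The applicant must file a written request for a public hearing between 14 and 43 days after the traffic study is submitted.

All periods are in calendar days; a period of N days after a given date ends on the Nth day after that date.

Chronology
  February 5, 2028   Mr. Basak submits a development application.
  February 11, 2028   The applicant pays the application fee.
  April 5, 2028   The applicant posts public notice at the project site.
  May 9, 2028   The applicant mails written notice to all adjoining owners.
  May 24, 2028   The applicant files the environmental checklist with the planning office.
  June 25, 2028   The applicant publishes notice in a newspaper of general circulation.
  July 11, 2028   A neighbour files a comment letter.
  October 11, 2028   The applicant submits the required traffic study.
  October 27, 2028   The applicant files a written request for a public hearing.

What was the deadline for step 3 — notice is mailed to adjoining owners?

May 17, 2028

On-site notice is posted on April 5, 2028; the 28-day hold period therefore ends May 3, 2028, and step 3 runs from that date. 14 days after May 3, 2028 is May 17, 2028.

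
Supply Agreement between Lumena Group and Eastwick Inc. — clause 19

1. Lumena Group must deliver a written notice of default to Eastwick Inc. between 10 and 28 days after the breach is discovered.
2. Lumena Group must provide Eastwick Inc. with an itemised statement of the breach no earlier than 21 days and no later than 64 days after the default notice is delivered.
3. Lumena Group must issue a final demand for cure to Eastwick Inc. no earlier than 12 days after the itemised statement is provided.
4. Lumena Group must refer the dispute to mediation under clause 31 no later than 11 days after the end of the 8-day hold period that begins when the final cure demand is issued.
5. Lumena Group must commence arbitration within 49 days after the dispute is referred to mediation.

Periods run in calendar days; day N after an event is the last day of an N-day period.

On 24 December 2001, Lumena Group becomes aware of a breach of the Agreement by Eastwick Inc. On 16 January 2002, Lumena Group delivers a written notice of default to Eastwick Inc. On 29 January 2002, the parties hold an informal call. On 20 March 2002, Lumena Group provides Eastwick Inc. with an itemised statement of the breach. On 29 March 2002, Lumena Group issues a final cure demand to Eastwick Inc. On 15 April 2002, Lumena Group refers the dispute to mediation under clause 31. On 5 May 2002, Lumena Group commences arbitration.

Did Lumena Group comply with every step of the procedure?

No

(1) the permitted window runs from 24 December 2001 + 10 = 3 January 2002 to 24 December 2001 + 28 = 21 January 2002; done 16 January 2002, which is between those dates.
(2) the permitted window runs from 16 January 2002 + 21 = 6 February 2002 to 16 January 2002 + 64 = 21 March 2002; done 20 March 2002 — within the window.
(3) permitted from 20 March 2002 + 12 days = 1 April 2002 onward; done 29 March 2002 — 3 days too early.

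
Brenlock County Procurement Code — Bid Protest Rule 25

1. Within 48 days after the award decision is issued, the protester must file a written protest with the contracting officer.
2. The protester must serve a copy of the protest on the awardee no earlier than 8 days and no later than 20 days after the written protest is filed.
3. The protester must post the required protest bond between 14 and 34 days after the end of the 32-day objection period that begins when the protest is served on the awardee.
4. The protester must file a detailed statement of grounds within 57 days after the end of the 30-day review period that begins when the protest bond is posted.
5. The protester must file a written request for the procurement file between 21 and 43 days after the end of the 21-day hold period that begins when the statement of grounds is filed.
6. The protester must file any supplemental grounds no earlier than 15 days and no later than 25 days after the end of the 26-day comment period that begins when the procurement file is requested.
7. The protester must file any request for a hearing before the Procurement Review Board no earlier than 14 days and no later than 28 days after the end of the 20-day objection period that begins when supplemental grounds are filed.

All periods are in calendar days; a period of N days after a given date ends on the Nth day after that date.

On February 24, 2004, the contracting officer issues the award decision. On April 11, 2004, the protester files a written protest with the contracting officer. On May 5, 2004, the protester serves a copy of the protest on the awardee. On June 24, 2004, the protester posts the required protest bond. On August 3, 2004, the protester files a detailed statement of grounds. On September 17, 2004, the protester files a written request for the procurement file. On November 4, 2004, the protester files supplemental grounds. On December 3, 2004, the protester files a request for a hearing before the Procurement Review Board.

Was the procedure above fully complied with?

No

Step 1: 48 days after February 24, 2004 (when the award decision is issued) is April 12, 2004; done April 11, 2004 — timely.
Step 2: the window is 8–20 days after April 11, 2004 (when the written protest is filed), so April 19, 2004 through May 1, 2004; May 5, 2004 is 4 days past the end of the window.
Later steps need not be reached.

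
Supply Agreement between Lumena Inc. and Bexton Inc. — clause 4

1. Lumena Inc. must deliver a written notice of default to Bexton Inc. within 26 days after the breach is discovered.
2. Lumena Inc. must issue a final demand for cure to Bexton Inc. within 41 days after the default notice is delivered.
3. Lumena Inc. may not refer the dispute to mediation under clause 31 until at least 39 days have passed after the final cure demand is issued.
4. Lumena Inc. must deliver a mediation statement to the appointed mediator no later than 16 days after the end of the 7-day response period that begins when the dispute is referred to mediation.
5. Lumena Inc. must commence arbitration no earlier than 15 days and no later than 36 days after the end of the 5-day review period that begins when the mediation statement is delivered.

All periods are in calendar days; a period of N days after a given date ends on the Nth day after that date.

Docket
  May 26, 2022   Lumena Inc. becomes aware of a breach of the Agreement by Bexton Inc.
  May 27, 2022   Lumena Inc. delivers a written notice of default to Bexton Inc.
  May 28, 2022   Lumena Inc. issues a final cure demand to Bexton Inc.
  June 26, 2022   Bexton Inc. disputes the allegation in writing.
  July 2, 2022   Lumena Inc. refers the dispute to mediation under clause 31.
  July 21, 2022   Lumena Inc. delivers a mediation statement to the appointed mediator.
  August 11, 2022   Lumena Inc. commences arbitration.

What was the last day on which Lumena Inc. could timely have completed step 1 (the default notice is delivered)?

Step 1 runs from May 26, 2022, when the breach is discovered. 26 days after May 26, 2022 is June 21, 2022.

June 21, 2022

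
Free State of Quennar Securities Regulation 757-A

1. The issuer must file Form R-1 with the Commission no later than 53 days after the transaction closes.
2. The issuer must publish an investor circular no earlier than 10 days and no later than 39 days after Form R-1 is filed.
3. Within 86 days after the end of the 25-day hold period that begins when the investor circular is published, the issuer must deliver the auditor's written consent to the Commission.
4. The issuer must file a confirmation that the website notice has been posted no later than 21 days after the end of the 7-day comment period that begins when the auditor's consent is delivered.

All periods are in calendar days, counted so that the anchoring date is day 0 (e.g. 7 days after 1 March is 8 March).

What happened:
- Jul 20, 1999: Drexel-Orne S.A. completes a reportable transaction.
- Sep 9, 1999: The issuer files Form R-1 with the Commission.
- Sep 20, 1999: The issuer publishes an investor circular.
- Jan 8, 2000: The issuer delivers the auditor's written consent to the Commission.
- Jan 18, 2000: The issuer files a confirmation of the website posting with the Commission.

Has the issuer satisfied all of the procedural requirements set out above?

Yes

Step 1 — counting 53 days from Jul 20, 1999 (when the transaction closes) gives a deadline of Sep 11, 1999; Sep 9, 1999 is within that limit.
Step 2 — 10 and 39 days from Sep 9, 1999 (when Form R-1 is filed) are Sep 19, 1999 and Oct 18, 1999 respectively; Sep 20, 1999 falls inside that range.
Step 3 — counting 86 days from Oct 15, 1999 (end of the 25-day hold period, which began when the investor circular is published on Sep 20, 1999) gives a deadline of Jan 9, 2000; completed Jan 8, 2000, before the deadline.
Step 4 — counting 21 days from Jan 15, 2000 (end of the 7-day comment period, which began when the auditor's consent is delivered on Jan 8, 2000) gives a deadline of Feb 5, 2000; done Jan 18, 2000 — timely.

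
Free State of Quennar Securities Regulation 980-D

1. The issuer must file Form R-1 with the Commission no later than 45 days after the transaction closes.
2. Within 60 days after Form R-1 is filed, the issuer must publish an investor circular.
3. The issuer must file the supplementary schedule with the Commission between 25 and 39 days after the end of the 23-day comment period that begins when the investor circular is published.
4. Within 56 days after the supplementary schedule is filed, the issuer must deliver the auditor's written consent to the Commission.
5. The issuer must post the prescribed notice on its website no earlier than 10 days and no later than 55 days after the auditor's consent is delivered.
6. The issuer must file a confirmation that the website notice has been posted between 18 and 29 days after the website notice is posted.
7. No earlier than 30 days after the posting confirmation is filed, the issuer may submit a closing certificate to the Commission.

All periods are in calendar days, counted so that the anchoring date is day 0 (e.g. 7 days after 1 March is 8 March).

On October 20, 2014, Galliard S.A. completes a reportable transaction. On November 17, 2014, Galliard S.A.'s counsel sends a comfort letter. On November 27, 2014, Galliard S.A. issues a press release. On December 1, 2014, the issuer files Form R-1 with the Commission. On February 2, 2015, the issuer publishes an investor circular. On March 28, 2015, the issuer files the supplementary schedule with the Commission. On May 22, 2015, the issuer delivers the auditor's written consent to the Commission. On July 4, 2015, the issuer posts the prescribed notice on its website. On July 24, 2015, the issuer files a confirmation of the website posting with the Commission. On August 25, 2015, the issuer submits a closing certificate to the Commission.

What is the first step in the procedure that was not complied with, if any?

Step 2

(1) due by October 20, 2014 + 45 days = December 4, 2014; December 1, 2014 is within that limit.
(2) due by December 1, 2014 + 60 days = January 30, 2015; done February 2, 2015 — 3 days late.
No need to go further; step 2 was not satisfied.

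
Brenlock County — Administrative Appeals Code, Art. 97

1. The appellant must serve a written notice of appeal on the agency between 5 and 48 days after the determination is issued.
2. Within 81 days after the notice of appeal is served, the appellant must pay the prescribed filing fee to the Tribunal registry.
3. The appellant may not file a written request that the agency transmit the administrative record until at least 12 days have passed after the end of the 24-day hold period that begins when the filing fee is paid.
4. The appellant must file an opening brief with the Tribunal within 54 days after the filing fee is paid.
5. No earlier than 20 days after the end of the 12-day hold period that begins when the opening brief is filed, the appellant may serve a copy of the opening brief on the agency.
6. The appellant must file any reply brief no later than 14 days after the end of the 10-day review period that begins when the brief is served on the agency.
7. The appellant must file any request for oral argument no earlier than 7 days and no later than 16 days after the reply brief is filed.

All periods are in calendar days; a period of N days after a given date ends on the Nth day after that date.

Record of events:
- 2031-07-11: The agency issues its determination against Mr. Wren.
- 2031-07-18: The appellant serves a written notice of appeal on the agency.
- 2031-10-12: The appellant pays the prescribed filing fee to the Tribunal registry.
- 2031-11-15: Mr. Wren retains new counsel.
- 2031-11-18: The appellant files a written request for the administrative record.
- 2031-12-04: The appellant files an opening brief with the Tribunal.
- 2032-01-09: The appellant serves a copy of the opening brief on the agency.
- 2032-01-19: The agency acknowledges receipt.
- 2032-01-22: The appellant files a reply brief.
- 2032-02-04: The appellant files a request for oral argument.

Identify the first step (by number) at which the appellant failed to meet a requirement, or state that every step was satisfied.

Step 1 — 5 and 48 days from 2031-07-11 (when the determination is issued) are 2031-07-16 and 2031-08-28 respectively; done 2031-07-18, which is between those dates.
Step 2 — counting 81 days from 2031-07-18 (when the notice of appeal is served) gives a deadline of 2031-10-07; not done until 2031-10-12, 5 days after the deadline.

Step 2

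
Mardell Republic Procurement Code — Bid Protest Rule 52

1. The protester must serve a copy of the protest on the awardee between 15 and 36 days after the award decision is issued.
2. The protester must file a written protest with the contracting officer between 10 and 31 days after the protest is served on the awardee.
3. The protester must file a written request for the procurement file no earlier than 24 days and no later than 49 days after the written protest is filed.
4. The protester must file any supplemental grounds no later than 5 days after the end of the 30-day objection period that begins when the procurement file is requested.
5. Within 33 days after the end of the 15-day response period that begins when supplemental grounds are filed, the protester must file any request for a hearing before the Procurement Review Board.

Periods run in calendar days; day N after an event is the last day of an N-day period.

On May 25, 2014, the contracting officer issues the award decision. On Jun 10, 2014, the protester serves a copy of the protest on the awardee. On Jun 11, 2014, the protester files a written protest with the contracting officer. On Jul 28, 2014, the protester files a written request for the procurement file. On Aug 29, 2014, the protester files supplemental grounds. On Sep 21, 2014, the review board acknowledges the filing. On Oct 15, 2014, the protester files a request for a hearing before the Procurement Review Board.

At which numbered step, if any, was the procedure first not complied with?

(1) the permitted window runs from May 25, 2014 + 15 = Jun 9, 2014 to May 25, 2014 + 36 = Jun 30, 2014; done Jun 10, 2014 — within the window.
(2) the permitted window runs from Jun 10, 2014 + 10 = Jun 20, 2014 to Jun 10, 2014 + 31 = Jul 11, 2014; done Jun 11, 2014 — 9 days before the window opened.

Step 2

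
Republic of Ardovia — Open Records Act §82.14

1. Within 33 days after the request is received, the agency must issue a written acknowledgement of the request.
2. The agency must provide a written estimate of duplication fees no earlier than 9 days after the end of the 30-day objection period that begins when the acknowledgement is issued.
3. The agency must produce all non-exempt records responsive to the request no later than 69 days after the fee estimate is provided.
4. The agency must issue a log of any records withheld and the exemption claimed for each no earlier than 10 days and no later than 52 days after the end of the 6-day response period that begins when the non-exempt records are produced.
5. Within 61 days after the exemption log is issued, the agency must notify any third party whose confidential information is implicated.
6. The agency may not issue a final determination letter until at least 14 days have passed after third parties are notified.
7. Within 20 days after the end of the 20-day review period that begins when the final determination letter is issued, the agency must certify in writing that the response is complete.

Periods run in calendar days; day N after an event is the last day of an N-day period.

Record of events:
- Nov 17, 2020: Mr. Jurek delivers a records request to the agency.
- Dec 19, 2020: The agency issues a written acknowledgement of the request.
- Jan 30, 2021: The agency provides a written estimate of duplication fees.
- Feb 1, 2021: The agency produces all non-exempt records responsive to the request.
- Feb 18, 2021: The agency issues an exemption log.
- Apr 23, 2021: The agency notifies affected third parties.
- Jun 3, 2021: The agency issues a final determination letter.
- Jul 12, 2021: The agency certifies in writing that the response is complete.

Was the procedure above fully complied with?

No

(1) due by Nov 17, 2020 + 33 days = Dec 20, 2020; done Dec 19, 2020 — timely.
(2) permitted from Jan 18, 2021 + 9 days = Jan 27, 2021 onward; Jan 30, 2021 is on or after that date.
(3) due by Jan 30, 2021 + 69 days = Apr 9, 2021; Feb 1, 2021 is within that limit.
(4) the permitted window runs from Feb 7, 2021 + 10 = Feb 17, 2021 to Feb 7, 2021 + 52 = Mar 31, 2021; Feb 18, 2021 falls inside that range.
(5) due by Feb 18, 2021 + 61 days = Apr 20, 2021; not done until Apr 23, 2021, 3 days after the deadline.
The analysis stops there.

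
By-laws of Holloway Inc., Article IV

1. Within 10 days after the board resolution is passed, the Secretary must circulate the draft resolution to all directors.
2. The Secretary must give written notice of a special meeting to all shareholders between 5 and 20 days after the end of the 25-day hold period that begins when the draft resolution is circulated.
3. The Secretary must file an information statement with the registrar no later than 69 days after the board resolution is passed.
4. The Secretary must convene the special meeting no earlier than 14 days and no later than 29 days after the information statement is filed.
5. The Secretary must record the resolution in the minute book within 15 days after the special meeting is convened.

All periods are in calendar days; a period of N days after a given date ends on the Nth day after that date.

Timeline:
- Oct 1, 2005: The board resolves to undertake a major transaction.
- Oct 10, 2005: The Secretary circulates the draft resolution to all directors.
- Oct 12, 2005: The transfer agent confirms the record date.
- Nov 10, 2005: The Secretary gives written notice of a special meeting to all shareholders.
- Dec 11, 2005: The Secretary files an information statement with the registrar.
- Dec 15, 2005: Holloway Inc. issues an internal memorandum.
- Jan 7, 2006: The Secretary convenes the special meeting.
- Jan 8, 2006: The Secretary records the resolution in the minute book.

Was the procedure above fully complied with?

No

(1) due by Oct 1, 2005 + 10 days = Oct 11, 2005; completed Oct 10, 2005, before the deadline.
(2) the permitted window runs from Nov 4, 2005 + 5 = Nov 9, 2005 to Nov 4, 2005 + 20 = Nov 24, 2005; done Nov 10, 2005, which is between those dates.
(3) due by Oct 1, 2005 + 69 days = Dec 9, 2005; done Dec 11, 2005 — 2 days late.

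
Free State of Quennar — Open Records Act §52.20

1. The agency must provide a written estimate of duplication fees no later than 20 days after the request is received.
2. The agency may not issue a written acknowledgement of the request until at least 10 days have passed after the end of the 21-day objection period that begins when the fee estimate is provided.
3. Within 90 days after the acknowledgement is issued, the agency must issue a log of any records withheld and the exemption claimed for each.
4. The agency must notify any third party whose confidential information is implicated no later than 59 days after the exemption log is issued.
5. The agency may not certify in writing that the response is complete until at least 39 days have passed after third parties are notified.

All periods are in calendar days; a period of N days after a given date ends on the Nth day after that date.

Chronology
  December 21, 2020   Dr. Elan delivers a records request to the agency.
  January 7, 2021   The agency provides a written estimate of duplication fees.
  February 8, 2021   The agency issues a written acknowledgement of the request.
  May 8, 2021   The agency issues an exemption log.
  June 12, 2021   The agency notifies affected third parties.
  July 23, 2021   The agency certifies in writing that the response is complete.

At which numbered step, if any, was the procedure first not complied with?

Step 1: 20 days after December 21, 2020 (when the request is received) is January 10, 2021; January 7, 2021 is within that limit.
Step 2: the earliest permitted date is 10 days after January 28, 2021 (end of the 21-day objection period, which began when the fee estimate is provided on January 7, 2021), i.e. February 7, 2021; done February 8, 2021 — permitted.
Step 3: 90 days after February 8, 2021 (when the acknowledgement is issued) is May 9, 2021; done May 8, 2021 — timely.
Step 4: 59 days after May 8, 2021 (when the exemption log is issued) is July 6, 2021; done June 12, 2021 — timely.
Step 5: the earliest permitted date is 39 days after June 12, 2021 (when third parties are notified), i.e. July 21, 2021; done July 23, 2021 — permitted.

None — every step was satisfied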